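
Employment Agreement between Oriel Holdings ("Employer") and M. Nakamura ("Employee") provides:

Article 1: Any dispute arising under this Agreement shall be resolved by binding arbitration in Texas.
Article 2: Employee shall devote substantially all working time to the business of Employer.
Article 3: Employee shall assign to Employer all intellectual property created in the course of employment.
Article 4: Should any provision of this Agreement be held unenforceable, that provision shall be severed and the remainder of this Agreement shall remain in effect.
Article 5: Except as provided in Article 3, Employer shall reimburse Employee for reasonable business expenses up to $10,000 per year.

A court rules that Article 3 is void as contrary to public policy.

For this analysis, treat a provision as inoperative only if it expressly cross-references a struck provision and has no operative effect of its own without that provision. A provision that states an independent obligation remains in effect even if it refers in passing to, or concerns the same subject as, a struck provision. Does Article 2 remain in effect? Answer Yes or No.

Article 3 is struck. Although Article 5 refers to Article 3, its operative terms do not depend on Article 3, so it remains in effect. Nothing else in the Agreement is defined by reference to Article 3. Under the severability clause in Article 4, the remaining provisions continue in force. The provisions still in force are Article 1, Article 2, Article 4, and Article 5. Article 2 is among the surviving provisions, so the answer is yes.

Yes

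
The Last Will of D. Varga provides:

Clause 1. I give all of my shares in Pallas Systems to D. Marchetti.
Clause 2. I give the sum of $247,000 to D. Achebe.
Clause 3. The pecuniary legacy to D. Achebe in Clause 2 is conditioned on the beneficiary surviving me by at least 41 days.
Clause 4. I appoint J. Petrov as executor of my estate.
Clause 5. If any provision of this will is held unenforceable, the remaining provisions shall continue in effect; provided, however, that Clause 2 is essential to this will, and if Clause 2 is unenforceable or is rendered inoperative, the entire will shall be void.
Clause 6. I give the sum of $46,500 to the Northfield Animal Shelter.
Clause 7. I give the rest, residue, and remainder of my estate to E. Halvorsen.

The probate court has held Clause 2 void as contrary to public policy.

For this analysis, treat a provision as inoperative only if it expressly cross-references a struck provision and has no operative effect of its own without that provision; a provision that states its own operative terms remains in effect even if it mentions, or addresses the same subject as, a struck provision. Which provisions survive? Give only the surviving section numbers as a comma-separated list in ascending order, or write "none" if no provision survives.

none

Clause 2 is struck. The only function of Clause 3 is the survivorship condition on Clause 2, so it cannot stand once Clause 2 is removed. Clause 5 makes Clause 2 an essential term, and Clause 2 is the provision held invalid; under Clause 5, the entire will is therefore void. No provision of the will survives.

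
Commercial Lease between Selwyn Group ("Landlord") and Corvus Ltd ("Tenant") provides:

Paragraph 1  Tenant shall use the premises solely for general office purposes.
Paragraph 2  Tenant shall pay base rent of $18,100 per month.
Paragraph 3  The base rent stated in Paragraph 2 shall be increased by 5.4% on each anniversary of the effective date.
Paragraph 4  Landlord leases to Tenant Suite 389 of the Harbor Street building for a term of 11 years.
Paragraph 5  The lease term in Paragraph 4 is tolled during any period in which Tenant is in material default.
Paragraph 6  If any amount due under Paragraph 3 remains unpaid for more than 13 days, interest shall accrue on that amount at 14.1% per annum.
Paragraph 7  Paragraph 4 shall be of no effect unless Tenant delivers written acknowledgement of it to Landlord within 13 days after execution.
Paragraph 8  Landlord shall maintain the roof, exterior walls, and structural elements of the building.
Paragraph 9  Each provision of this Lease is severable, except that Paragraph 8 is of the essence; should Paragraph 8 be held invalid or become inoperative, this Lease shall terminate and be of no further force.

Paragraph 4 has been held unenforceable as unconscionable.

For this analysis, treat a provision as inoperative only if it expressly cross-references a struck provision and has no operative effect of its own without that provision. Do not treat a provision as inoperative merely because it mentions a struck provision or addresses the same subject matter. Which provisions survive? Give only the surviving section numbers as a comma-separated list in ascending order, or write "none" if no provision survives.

1, 2, 3, 6, 8, 9

Paragraph 4 is struck. Paragraph 5 has no operative effect of its own apart from Paragraph 4 and is therefore inoperative. Paragraph 7 has no operative effect of its own apart from Paragraph 4 and is therefore inoperative. Paragraph 9 makes Paragraph 8 an essential term, but Paragraph 8 is unaffected, so the severability proviso in Paragraph 9 preserves the remaining provisions. That leaves Paragraph 1, Paragraph 2, Paragraph 3, Paragraph 6, Paragraph 8, and Paragraph 9 in effect.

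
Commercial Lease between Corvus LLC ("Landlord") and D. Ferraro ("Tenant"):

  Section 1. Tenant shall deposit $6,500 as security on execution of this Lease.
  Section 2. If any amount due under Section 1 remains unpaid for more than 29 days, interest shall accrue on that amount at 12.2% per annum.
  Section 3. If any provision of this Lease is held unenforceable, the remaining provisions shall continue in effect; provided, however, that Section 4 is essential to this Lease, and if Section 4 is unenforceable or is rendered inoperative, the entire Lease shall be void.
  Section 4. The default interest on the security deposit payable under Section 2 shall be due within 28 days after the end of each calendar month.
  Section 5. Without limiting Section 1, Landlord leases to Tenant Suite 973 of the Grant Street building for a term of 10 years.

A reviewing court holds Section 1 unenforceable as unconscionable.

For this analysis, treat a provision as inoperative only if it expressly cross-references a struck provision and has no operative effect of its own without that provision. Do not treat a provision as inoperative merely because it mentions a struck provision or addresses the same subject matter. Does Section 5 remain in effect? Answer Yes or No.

No

Section 1 is struck. The whole of Section 2 is the default interest on the security deposit, defined by reference to Section 1, so Section 2 cannot stand once Section 1 is removed. The whole of Section 4 is the payment deadline for the default interest on the security deposit, defined by reference to Section 2, so Section 4 cannot stand once Section 2 is removed. Section 3 makes Section 4 an essential term, and Section 4 has been rendered inoperative by the cascade; under Section 3, the entire Lease is therefore void. No provision of the Lease survives. Section 5 is among the inoperative provisions, so the answer is no.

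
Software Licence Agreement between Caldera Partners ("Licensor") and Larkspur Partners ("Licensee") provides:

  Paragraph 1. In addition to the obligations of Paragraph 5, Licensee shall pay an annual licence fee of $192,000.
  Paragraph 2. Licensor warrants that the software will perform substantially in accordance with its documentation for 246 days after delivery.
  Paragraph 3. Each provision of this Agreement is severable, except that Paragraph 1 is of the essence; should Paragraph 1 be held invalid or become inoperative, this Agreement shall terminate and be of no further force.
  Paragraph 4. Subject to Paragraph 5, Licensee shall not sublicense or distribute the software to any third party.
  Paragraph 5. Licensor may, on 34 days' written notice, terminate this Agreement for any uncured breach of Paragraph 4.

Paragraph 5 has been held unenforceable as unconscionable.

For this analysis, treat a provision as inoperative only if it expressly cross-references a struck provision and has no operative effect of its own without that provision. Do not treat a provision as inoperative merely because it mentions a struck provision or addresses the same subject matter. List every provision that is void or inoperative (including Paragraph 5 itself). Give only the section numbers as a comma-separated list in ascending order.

Paragraph 5 is struck. Although Paragraph 1 refers to Paragraph 5, its operative terms do not depend on Paragraph 5, so it remains in effect. Although Paragraph 4 refers to Paragraph 5, its operative terms do not depend on Paragraph 5, so it remains in effect. Nothing else in the Agreement is defined by reference to Paragraph 5. Paragraph 3 makes Paragraph 1 an essential term, but Paragraph 1 is unaffected, so the severability proviso in Paragraph 3 preserves the remaining provisions. That leaves Paragraph 1, Paragraph 2, Paragraph 3, and Paragraph 4 in effect.

5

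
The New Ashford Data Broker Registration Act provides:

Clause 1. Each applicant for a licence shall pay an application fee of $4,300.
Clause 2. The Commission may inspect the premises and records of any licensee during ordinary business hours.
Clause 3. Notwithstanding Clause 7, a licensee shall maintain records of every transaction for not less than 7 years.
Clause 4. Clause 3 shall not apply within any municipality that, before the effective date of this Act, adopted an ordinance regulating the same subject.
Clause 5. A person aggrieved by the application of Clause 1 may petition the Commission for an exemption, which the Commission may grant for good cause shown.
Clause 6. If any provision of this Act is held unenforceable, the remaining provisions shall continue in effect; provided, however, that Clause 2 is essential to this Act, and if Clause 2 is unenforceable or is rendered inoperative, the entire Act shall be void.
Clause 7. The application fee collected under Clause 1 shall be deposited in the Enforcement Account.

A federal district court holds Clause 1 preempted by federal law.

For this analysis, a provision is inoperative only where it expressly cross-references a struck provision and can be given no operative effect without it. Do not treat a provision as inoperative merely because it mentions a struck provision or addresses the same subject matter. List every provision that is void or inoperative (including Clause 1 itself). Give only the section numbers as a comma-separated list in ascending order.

1, 5, 7

Clause 1 is struck. Clause 5 has no operative effect of its own apart from Clause 1 and is therefore inoperative. Clause 7 operates only by reference to Clause 1, so it falls with Clause 1. Clause 3 mentions Clause 7 but its own obligation stands independently of Clause 7, so Clause 3 is not affected. Clause 6 makes Clause 2 an essential term, but Clause 2 is unaffected, so the severability proviso in Clause 6 preserves the remaining provisions. That leaves Clause 2, Clause 3, Clause 4, and Clause 6 in effect.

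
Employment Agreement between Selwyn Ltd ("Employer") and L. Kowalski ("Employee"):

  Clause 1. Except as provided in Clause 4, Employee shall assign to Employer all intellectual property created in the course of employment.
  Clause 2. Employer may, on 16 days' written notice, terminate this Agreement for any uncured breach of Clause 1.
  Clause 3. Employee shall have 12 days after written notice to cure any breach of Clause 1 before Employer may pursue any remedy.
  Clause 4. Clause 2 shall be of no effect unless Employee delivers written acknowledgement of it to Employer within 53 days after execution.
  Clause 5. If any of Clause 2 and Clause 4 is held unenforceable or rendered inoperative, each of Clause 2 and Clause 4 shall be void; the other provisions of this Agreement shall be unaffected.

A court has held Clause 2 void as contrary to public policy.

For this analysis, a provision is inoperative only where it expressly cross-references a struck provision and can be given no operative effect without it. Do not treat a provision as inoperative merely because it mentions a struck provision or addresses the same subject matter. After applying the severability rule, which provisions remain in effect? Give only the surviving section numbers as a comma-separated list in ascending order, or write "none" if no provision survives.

1, 3, 5

Clause 2 is struck. Clause 4 has no operative effect of its own apart from Clause 2 and is therefore inoperative. Clause 1 mentions Clause 4 but its own obligation stands independently of Clause 4, so Clause 1 is not affected. Clause 5 declares Clause 2 and Clause 4 mutually dependent; since one of them has fallen, all of them are of no effect. The remainder continues in force under Clause 5. That leaves Clause 1, Clause 3, and Clause 5 in effect.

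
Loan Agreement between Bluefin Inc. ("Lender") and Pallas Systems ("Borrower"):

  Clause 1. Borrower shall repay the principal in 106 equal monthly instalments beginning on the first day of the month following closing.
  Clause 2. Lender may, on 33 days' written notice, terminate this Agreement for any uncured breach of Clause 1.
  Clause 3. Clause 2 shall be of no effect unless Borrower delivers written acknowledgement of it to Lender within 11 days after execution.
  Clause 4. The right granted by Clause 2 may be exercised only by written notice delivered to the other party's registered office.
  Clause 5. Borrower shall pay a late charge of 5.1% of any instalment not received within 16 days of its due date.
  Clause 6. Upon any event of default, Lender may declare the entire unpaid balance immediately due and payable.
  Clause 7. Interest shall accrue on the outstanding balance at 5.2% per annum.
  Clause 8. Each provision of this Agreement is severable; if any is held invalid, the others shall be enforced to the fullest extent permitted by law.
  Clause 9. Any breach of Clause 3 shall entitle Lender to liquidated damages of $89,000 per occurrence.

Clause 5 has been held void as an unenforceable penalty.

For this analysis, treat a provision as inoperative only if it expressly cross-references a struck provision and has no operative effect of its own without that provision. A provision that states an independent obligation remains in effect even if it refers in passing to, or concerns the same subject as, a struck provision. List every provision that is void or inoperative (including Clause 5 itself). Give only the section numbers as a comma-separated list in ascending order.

Clause 5 is struck. Nothing else in the Agreement is defined by reference to Clause 5. Clause 8 is a severability clause and preserves every provision that can still be given independent effect. The provisions still in force are Clause 1, Clause 2, Clause 3, Clause 4, Clause 6, Clause 7, Clause 8, and Clause 9.

5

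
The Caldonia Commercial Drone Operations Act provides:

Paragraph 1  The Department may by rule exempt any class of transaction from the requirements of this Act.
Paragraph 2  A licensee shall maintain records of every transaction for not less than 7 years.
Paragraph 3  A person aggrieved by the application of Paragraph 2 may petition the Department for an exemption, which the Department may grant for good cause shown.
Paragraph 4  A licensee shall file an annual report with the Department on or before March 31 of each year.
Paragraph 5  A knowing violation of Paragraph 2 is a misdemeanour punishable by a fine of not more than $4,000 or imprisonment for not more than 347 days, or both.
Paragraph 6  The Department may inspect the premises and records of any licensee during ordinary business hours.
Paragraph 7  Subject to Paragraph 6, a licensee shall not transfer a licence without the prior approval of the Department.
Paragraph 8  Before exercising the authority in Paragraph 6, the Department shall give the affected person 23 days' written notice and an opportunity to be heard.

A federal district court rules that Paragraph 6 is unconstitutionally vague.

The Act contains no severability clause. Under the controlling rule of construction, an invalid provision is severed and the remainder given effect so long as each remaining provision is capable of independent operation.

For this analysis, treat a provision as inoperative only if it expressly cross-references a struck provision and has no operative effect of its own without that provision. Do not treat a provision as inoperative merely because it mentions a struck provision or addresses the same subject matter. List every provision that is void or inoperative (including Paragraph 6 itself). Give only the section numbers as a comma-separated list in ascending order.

Paragraph 6 is struck. Paragraph 8 operates only by reference to Paragraph 6, so it falls with Paragraph 6. Paragraph 7 mentions Paragraph 6 but its own obligation stands independently of Paragraph 6, so Paragraph 7 is not affected. With no severability clause, the stated default rule severs what cannot stand and enforces each remaining provision that can operate on its own. That leaves Paragraph 1, Paragraph 2, Paragraph 3, Paragraph 4, Paragraph 5, and Paragraph 7 in effect.

6, 8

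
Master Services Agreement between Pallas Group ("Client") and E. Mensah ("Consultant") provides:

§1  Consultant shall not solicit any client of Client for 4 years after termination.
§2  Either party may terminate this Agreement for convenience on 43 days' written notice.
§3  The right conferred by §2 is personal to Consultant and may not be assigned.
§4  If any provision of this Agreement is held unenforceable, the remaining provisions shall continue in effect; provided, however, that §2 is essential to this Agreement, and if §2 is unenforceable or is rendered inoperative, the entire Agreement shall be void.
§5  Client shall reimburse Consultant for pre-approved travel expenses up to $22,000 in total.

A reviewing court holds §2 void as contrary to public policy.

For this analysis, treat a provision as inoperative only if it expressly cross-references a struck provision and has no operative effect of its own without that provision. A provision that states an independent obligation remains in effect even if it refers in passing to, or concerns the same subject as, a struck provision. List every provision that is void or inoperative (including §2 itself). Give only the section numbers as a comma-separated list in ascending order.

§2 is struck. §3 has no operative effect of its own apart from §2 and is therefore inoperative. §4 makes §2 an essential term, and §2 is the provision held invalid; under §4, the entire Agreement is therefore void. No provision of the Agreement survives.

1, 2, 3, 4, 5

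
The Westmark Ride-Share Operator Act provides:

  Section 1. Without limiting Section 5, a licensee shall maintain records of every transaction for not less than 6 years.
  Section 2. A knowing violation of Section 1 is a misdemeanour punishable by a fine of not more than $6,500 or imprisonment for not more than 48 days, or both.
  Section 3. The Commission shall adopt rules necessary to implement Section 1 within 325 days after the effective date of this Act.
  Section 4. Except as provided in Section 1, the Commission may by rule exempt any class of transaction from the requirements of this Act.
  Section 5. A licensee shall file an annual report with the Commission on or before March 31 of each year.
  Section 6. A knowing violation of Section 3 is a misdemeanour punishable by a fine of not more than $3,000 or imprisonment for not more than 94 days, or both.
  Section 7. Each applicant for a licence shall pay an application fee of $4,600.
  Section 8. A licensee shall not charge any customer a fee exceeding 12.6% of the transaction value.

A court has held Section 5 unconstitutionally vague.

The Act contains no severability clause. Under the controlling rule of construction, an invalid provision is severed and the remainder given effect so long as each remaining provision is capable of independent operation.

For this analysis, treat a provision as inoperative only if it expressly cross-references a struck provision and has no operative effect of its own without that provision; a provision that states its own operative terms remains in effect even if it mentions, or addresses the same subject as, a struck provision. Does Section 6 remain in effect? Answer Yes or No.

Yes

Section 5 is struck. Although Section 1 refers to Section 5, its operative terms do not depend on Section 5, so it remains in effect. No other provision's operative terms depend on Section 5. Under the stated default rule, only provisions that cannot operate independently fall away; the rest are enforced. Section 1, Section 2, Section 3, Section 4, Section 6, Section 7, and Section 8 remain in effect. Section 6 is among the surviving provisions, so the answer is yes.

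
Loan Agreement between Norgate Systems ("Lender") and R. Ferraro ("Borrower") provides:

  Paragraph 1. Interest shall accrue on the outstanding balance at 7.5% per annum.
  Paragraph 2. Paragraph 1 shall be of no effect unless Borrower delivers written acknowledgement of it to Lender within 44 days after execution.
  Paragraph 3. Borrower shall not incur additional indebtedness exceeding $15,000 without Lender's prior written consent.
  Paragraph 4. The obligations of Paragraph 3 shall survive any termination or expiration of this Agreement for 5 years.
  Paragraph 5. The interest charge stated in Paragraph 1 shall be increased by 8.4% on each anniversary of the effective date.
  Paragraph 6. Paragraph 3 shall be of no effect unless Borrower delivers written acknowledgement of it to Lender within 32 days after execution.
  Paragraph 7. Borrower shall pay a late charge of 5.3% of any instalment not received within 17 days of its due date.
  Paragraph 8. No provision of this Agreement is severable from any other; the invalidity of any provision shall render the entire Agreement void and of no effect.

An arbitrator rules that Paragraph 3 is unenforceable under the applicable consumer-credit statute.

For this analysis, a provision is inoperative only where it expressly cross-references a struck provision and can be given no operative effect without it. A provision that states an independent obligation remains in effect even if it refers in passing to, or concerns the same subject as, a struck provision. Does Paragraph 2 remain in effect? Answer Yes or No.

Paragraph 3 is struck. Paragraph 4 merely fixes the survival period for Paragraph 3; with Paragraph 3 gone it has nothing to operate on and falls away. Paragraph 6 has no operative effect of its own apart from Paragraph 3 and is therefore inoperative. Paragraph 8 provides that the Agreement is not severable, so the invalidity of any one provision voids the entire Agreement. No provision of the Agreement survives. Paragraph 2 is among the inoperative provisions, so the answer is no.

No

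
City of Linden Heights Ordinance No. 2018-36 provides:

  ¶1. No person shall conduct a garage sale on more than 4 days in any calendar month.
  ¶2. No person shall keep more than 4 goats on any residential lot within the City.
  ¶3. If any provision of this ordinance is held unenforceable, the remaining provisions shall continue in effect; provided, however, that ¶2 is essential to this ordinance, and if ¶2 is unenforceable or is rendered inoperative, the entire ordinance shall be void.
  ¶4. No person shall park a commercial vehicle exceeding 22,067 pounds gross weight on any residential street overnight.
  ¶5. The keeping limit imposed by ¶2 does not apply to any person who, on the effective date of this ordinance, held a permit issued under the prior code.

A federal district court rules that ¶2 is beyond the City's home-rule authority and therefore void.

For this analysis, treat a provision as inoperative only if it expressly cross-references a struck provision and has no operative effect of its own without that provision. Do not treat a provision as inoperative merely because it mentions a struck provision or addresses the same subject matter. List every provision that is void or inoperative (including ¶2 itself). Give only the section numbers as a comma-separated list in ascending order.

¶2 is struck. ¶5 merely fixes the grandfather exemption from ¶2; with ¶2 gone it has nothing to operate on and falls away. ¶3 makes ¶2 an essential term, and ¶2 is the provision held invalid; under ¶3, the entire ordinance is therefore void. No provision of the ordinance survives.

1, 2, 3, 4, 5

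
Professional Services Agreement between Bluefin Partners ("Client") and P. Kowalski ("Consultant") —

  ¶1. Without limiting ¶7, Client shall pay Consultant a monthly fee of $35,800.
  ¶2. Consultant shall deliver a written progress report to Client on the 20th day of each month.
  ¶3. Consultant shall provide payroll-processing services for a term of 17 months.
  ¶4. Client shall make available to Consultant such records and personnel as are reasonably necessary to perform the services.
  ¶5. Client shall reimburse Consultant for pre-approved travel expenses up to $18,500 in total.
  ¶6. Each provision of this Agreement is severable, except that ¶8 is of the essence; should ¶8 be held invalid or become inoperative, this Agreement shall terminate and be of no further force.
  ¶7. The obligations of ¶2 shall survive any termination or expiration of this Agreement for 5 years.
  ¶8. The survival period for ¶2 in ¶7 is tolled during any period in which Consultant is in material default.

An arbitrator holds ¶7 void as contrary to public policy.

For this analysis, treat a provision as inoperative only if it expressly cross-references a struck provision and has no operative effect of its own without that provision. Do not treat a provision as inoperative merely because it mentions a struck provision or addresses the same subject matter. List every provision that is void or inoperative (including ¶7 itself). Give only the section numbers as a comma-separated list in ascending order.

¶7 is struck. The whole of ¶8 is the tolling of the survival period for ¶2, defined by reference to ¶7, so ¶8 cannot stand once ¶7 is removed. ¶6 makes ¶8 an essential term, and ¶8 has been rendered inoperative by the cascade; under ¶6, the entire Agreement is therefore void. No provision of the Agreement survives.

1, 2, 3, 4, 5, 6, 7, 8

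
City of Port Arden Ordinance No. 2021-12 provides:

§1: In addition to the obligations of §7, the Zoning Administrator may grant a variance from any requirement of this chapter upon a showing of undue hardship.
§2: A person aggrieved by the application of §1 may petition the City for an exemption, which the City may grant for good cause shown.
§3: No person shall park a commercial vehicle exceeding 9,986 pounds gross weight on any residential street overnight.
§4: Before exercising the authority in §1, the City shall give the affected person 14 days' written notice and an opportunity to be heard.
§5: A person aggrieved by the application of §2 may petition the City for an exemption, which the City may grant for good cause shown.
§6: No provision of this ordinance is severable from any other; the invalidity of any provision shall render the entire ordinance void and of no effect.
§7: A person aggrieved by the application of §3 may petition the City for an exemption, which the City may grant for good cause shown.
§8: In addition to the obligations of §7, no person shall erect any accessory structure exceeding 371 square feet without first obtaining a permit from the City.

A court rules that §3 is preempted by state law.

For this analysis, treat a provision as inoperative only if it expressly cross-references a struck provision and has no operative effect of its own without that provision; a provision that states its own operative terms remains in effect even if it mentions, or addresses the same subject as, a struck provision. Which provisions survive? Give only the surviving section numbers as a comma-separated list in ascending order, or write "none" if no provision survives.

§3 is struck. §7 operates only by reference to §3, so it falls with §3. §6 provides that the ordinance is not severable, so the invalidity of any one provision voids the entire ordinance. No provision of the ordinance survives.

none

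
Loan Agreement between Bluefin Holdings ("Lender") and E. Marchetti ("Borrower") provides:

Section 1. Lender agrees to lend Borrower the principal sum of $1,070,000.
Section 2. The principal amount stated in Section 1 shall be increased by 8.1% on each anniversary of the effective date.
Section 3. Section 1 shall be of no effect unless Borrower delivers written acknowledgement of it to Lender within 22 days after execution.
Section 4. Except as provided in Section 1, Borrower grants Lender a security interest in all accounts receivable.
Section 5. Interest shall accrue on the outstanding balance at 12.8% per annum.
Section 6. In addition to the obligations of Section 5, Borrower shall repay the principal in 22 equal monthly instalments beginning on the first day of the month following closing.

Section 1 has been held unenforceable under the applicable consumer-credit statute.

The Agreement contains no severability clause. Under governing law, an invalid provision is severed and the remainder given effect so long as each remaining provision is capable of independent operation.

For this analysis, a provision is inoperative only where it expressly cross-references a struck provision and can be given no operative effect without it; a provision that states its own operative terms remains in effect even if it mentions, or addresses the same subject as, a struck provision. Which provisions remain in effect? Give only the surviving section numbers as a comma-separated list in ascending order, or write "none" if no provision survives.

Section 1 is struck. The whole of Section 2 is the escalation of the principal amount, defined by reference to Section 1, so Section 2 cannot stand once Section 1 is removed. Section 3 operates only by reference to Section 1, so it falls with Section 1. Section 4 mentions Section 1 but its own obligation stands independently of Section 1, so Section 4 is not affected. With no severability clause, the stated default rule severs what cannot stand and enforces each remaining provision that can operate on its own. The provisions still in force are Section 4, Section 5, and Section 6.

4, 5, 6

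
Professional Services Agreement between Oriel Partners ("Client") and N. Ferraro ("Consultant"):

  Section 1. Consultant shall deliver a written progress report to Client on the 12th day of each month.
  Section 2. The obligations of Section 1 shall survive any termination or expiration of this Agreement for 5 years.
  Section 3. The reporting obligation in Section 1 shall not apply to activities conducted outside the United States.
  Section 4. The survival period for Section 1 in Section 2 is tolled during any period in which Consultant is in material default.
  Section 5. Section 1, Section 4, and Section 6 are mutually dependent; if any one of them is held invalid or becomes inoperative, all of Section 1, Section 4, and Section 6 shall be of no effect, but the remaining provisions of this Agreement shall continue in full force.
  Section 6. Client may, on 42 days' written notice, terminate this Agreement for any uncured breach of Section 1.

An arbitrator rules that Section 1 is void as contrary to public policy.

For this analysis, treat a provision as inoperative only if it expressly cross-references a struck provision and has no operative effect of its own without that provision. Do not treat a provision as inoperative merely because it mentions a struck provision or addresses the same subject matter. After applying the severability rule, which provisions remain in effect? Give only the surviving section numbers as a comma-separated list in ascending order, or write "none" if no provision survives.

5

Section 1 is struck. The only function of Section 2 is the survival period for Section 1, so it cannot stand once Section 1 is removed. Section 3 has no operative effect of its own apart from Section 1 and is therefore inoperative. Section 6 operates only by reference to Section 1, so it falls with Section 1. Section 4 does nothing except set the tolling of the survival period for Section 1 by reference to Section 2; with Section 2 gone it has no independent effect and is inoperative. Section 5 declares Section 1, Section 4, and Section 6 mutually dependent; since one of them has fallen, all of them are of no effect. The remainder continues in force under Section 5. Only Section 5 remains in effect.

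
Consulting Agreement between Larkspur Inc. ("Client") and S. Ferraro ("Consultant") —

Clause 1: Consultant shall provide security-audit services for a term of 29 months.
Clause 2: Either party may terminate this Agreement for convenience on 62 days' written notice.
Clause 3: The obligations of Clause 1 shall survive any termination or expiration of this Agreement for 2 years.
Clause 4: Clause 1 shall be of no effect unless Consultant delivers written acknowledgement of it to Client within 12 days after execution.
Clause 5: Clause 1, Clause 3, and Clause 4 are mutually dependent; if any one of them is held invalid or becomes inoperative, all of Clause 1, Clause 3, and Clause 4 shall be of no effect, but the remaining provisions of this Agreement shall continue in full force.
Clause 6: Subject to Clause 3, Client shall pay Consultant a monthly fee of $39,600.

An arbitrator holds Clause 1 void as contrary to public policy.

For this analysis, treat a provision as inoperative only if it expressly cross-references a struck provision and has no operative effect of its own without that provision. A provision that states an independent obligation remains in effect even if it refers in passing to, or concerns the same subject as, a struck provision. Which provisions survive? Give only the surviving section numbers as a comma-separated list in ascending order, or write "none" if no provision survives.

2, 5, 6

Clause 1 is struck. Clause 3 merely fixes the survival period for Clause 1; with Clause 1 gone it has nothing to operate on and falls away. Clause 4 has no operative effect of its own apart from Clause 1 and is therefore inoperative. Although Clause 6 refers to Clause 3, its operative terms do not depend on Clause 3, so it remains in effect. Clause 5 declares Clause 1, Clause 3, and Clause 4 mutually dependent; since one of them has fallen, all of them are of no effect. The remainder continues in force under Clause 5. Clause 2, Clause 5, and Clause 6 remain in effect.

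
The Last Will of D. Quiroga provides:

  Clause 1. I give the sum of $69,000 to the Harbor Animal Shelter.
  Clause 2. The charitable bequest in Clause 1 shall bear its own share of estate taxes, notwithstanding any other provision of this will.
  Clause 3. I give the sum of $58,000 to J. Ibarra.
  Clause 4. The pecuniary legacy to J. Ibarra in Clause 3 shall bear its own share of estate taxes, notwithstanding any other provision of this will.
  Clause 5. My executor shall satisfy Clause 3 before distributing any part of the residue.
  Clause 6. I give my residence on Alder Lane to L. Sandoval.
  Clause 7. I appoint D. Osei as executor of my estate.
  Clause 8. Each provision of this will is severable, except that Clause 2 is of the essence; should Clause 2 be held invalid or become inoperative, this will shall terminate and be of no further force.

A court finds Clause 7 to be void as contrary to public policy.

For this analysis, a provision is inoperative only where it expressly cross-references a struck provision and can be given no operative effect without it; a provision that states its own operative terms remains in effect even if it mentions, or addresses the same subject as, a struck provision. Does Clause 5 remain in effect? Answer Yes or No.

Clause 7 is struck. No other provision's operative terms depend on Clause 7. Clause 8 makes Clause 2 an essential term, but Clause 2 is unaffected, so the severability proviso in Clause 8 preserves the remaining provisions. That leaves Clause 1, Clause 2, Clause 3, Clause 4, Clause 5, Clause 6, and Clause 8 in effect. Clause 5 is among the surviving provisions, so the answer is yes.

Yes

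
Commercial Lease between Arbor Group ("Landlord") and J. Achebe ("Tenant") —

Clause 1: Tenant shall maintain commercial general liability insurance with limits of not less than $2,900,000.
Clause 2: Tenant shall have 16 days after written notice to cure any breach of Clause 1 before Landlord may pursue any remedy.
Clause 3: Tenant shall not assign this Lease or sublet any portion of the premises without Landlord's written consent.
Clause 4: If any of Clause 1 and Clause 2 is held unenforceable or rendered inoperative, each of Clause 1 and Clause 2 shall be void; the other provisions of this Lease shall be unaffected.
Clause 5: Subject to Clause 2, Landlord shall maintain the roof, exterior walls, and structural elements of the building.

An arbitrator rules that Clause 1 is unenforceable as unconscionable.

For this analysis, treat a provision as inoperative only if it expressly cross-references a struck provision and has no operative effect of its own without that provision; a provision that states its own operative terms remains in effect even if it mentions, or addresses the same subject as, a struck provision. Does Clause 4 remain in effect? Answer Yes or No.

Yes

Clause 1 is struck. Clause 2 merely fixes the cure period for breach of Clause 1; with Clause 1 gone it has nothing to operate on and falls away. Clause 5 mentions Clause 2 but its own obligation stands independently of Clause 2, so Clause 5 is not affected. Clause 4 declares Clause 1 and Clause 2 mutually dependent; since one of them has fallen, all of them are of no effect. The remainder continues in force under Clause 4. Clause 3, Clause 4, and Clause 5 remain in effect. Clause 4 is among the surviving provisions, so the answer is yes.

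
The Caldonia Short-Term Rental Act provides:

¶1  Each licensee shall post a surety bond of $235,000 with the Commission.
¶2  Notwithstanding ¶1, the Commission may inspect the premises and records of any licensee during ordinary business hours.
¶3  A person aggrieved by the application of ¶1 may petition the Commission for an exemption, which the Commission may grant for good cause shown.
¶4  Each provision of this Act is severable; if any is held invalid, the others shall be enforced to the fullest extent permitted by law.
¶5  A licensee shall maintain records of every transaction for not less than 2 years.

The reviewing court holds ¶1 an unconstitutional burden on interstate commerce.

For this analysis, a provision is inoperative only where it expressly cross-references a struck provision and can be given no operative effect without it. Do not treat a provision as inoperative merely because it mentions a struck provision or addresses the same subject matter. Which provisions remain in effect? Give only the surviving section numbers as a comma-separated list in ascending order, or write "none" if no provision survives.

¶1 is struck. ¶3 has no operative effect of its own apart from ¶1 and is therefore inoperative. ¶2 mentions ¶1 but its own obligation stands independently of ¶1, so ¶2 is not affected. ¶4 is a severability clause and preserves every provision that can still be given independent effect. That leaves ¶2, ¶4, and ¶5 in effect.

2, 4, 5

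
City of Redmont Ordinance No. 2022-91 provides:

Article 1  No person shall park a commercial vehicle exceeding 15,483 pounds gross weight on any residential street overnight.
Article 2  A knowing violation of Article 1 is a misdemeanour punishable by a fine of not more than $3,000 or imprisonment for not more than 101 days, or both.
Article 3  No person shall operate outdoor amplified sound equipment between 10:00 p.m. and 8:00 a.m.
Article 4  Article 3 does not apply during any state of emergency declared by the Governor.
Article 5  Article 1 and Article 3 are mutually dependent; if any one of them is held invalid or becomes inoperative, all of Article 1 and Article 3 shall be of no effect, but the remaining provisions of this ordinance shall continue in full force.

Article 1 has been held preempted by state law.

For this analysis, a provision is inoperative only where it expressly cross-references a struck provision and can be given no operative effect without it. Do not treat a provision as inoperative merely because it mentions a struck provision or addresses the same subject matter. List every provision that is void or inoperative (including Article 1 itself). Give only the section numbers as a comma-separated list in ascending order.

1, 2, 3, 4

Article 1 is struck. Article 2 merely fixes the criminal penalty for violating Article 1; with Article 1 gone it has nothing to operate on and falls away. Article 5 declares Article 1 and Article 3 mutually dependent; since one of them has fallen, all of them are of no effect. That brings down Article 3 as well. Article 4 in turn depends solely on a provision now struck and likewise falls. The remainder continues in force under Article 5. Only Article 5 remains in effect.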